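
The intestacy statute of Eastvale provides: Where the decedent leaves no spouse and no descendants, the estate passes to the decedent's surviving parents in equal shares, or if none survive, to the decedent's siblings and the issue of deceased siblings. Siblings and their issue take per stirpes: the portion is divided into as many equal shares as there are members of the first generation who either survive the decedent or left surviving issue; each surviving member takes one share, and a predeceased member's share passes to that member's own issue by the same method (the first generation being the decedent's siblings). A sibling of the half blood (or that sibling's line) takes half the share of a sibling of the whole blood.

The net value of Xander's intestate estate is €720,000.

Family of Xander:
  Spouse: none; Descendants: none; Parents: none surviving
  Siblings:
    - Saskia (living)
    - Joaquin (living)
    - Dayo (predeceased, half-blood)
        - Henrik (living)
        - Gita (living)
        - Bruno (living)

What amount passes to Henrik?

The entire €720,000 passes to the siblings and their issue.
Counting each half-blood sibling's line as half a unit, there are 5/2 units in €720,000, so one unit is €288,000. Whole-blood lines (Saskia and Joaquin) take €288,000 each; half-blood lines (Dayo) take €144,000 each.
Dayo's share (€144,000) is divided into 3 shares of €48,000: Henrik, Gita, and Bruno each take €48,000.

Henrik receives €48,000.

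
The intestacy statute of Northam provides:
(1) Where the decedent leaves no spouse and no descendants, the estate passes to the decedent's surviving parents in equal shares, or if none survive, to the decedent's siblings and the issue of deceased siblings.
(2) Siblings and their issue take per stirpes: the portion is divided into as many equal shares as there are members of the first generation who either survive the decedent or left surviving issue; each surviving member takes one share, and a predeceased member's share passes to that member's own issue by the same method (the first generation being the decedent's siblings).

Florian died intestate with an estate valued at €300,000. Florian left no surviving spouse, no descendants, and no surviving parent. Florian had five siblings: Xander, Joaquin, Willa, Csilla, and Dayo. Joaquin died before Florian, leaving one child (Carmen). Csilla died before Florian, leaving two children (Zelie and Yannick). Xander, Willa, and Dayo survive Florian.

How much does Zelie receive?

The entire €300,000 passes to the siblings and their issue.
That amount (€300,000) is divided into 5 shares of €60,000: Xander, Willa, and Dayo each take €60,000; Joaquin's €60,000 share passes to Joaquin's issue; Csilla's €60,000 share passes to Csilla's issue.
Joaquin's share (€60,000) passes entirely to Carmen.
Csilla's share (€60,000) is divided into 2 shares of €30,000: Zelie and Yannick each take €30,000.

Zelie receives €30,000.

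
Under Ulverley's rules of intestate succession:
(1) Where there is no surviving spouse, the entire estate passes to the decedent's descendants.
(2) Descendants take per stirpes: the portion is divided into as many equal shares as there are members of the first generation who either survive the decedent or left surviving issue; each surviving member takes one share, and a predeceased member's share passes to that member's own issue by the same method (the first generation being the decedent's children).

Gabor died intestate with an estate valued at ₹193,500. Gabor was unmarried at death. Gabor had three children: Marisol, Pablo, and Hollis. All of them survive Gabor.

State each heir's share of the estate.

The entire ₹193,500 passes to the descendants.
That amount (₹193,500) is divided into 3 shares of ₹64,500: Marisol, Pablo, and Hollis each take ₹64,500.

Marisol: ₹64,500; Pablo: ₹64,500; Hollis: ₹64,500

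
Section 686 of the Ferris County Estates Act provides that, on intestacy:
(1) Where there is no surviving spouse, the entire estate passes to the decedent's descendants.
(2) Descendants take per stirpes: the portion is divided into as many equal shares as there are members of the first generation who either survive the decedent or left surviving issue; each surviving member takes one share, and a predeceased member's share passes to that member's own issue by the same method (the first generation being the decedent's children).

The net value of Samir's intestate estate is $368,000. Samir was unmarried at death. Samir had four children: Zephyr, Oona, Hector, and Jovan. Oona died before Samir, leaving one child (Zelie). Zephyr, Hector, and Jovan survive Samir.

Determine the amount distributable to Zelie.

Zelie receives $92,000.

The entire $368,000 passes to the descendants.
That amount ($368,000) is divided into 4 shares of $92,000: Zephyr, Hector, and Jovan each take $92,000; Oona's $92,000 share passes to Oona's issue.
Oona's share ($92,000) passes entirely to Zelie.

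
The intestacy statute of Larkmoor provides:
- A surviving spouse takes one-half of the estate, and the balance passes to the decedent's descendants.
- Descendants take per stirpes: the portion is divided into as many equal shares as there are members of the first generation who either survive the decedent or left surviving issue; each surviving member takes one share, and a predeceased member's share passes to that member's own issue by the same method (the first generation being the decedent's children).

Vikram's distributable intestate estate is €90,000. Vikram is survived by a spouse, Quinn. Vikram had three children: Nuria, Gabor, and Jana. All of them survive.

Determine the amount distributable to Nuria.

Nuria receives €15,000.

Quinn takes one-half of €90,000 = €45,000. The remaining €45,000 passes to the descendants.
The descendants' portion (€45,000) is divided into 3 shares of €15,000: Nuria, Gabor, and Jana each take €15,000.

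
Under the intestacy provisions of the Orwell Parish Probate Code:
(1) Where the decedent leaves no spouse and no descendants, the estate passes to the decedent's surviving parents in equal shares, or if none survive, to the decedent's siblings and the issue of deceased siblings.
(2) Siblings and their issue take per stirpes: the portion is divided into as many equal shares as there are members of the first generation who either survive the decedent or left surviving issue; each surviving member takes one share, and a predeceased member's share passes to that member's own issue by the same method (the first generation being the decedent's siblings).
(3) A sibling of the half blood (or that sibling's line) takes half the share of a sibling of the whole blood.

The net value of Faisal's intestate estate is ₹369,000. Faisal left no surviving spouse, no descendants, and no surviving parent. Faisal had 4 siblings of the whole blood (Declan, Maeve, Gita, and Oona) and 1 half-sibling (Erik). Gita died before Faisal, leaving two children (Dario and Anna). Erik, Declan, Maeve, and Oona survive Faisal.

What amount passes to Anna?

The entire ₹369,000 passes to the siblings and their issue.
Counting each half-blood sibling's line as half a unit, there are 9/2 units in ₹369,000, so one unit is ₹82,000. Whole-blood lines (Declan, Maeve, Gita, and Oona) take ₹82,000 each; half-blood lines (Erik) take ₹41,000 each.
Gita's share (₹82,000) is divided into 2 shares of ₹41,000: Dario and Anna each take ₹41,000.

Anna receives ₹41,000.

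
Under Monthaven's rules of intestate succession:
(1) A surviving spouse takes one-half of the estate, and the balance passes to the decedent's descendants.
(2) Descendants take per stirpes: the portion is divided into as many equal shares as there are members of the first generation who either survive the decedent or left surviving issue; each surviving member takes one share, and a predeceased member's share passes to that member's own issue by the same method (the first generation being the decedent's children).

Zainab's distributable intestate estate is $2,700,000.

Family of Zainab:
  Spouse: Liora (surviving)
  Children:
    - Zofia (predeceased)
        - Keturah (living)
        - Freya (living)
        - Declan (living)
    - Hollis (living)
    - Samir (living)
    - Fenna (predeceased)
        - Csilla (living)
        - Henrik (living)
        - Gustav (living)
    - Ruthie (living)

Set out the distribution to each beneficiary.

Liora takes one-half of $2,700,000 = $1,350,000. The remaining $1,350,000 passes to the descendants.
The descendants' portion ($1,350,000) is divided into 5 shares of $270,000: Hollis, Samir, and Ruthie each take $270,000; Zofia's $270,000 share passes to Zofia's issue; Fenna's $270,000 share passes to Fenna's issue.
Zofia's share ($270,000) is divided into 3 shares of $90,000: Keturah, Freya, and Declan each take $90,000.
Fenna's share ($270,000) is divided into 3 shares of $90,000: Csilla, Henrik, and Gustav each take $90,000.

Liora: $1,350,000; Keturah: $90,000; Freya: $90,000; Declan: $90,000; Hollis: $270,000; Samir: $270,000; Csilla: $90,000; Henrik: $90,000; Gustav: $90,000; Ruthie: $270,000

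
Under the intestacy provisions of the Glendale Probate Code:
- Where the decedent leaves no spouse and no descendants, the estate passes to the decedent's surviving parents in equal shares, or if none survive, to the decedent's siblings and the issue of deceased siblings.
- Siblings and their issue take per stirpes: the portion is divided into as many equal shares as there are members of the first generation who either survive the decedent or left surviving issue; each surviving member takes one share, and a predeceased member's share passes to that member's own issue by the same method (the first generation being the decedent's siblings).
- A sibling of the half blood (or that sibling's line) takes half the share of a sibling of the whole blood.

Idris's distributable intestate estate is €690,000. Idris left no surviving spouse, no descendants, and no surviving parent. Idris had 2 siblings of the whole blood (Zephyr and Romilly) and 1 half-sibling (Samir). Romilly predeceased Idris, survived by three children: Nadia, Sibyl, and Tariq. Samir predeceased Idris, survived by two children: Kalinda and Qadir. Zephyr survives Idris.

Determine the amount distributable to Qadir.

The entire €690,000 passes to the siblings and their issue.
Counting each half-blood sibling's line as half a unit, there are 5/2 units in €690,000, so one unit is €276,000. Whole-blood lines (Zephyr and Romilly) take €276,000 each; half-blood lines (Samir) take €138,000 each.
Romilly's share (€276,000) is divided into 3 shares of €92,000: Nadia, Sibyl, and Tariq each take €92,000.
Samir's share (€138,000) is divided into 2 shares of €69,000: Kalinda and Qadir each take €69,000.

Qadir receives €69,000.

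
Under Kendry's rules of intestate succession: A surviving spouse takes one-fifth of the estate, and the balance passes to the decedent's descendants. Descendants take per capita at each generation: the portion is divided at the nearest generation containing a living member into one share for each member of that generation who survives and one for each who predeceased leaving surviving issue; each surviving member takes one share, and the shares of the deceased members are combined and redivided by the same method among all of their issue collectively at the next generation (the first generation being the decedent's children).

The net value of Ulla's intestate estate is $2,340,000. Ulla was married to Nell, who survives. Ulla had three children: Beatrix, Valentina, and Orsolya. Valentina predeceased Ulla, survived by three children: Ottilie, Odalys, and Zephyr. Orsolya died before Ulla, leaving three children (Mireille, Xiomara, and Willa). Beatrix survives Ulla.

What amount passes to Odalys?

Nell takes one-fifth of $2,340,000 = $468,000. The remaining $1,872,000 passes to the descendants.
The descendants' portion ($1,872,000) is divided at the children's generation into 3 shares of $624,000. Beatrix takes $624,000. The 2 shares of the deceased (Valentina and Orsolya) are combined into a pool of $1,248,000.
That pool ($1,248,000) is divided at the grandchildren's generation equally among Ottilie, Odalys, Zephyr, Mireille, Xiomara, and Willa: $208,000 each.

Odalys receives $208,000.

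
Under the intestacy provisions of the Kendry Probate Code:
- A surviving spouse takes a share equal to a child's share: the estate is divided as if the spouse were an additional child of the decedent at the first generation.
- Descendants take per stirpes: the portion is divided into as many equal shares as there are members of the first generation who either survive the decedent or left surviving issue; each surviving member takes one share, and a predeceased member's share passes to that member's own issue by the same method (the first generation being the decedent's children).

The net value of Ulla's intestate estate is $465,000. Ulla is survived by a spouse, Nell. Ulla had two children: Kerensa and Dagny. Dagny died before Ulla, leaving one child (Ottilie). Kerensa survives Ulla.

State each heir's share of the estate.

The spouse counts as an additional share at the children's level, so there are 3 primary shares of $155,000. Nell takes one such share ($155,000).
The children's combined portion ($310,000) is divided into 2 shares of $155,000: Kerensa takes $155,000; Dagny's $155,000 share passes to Dagny's issue.
Dagny's share ($155,000) passes entirely to Ottilie.

Nell: $155,000; Kerensa: $155,000; Ottilie: $155,000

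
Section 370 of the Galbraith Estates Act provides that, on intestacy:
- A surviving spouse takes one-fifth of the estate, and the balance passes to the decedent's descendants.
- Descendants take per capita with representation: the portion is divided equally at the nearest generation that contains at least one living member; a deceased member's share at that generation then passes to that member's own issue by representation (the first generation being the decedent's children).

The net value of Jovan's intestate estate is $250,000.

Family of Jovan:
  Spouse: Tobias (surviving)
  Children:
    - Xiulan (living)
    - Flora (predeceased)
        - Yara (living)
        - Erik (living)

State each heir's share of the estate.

Tobias takes one-fifth of $250,000 = $50,000. The remaining $200,000 passes to the descendants.
The descendants' portion ($200,000) is divided into 2 shares of $100,000: Xiulan takes $100,000; Flora's $100,000 share passes to Flora's issue.
Flora's share ($100,000) is divided into 2 shares of $50,000: Yara and Erik each take $50,000.

Tobias: $50,000; Xiulan: $100,000; Yara: $50,000; Erik: $50,000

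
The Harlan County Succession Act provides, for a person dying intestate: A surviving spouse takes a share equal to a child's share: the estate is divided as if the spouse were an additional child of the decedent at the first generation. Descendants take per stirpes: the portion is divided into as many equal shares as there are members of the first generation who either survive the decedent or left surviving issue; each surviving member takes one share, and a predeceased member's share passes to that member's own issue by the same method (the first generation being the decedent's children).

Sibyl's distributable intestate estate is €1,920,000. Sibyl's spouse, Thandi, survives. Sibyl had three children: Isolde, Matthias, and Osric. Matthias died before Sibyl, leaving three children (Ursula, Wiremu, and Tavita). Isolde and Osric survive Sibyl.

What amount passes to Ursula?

The spouse counts as an additional share at the children's level, so there are 4 primary shares of €480,000. Thandi takes one such share (€480,000).
The children's combined portion (€1,440,000) is divided into 3 shares of €480,000: Isolde and Osric each take €480,000; Matthias's €480,000 share passes to Matthias's issue.
Matthias's share (€480,000) is divided into 3 shares of €160,000: Ursula, Wiremu, and Tavita each take €160,000.

Ursula receives €160,000.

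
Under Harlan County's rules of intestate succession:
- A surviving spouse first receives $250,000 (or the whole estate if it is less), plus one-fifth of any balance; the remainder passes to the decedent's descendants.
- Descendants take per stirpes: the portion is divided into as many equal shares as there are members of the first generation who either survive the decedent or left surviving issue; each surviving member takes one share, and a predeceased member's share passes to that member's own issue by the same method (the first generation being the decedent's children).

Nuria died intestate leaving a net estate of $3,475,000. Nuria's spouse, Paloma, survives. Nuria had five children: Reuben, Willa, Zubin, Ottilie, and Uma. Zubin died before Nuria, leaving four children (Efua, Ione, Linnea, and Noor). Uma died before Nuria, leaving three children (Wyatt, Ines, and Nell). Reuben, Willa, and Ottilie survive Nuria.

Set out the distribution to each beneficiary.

Paloma first takes $250,000, leaving a balance of $3,225,000. Paloma then takes one-fifth of the balance ($645,000), for a total of $895,000. The remaining $2,580,000 passes to the descendants.
The descendants' portion ($2,580,000) is divided into 5 shares of $516,000: Reuben, Willa, and Ottilie each take $516,000; Zubin's $516,000 share passes to Zubin's issue; Uma's $516,000 share passes to Uma's issue.
Zubin's share ($516,000) is divided into 4 shares of $129,000: Efua, Ione, Linnea, and Noor each take $129,000.
Uma's share ($516,000) is divided into 3 shares of $172,000: Wyatt, Ines, and Nell each take $172,000.

Paloma: $895,000; Reuben: $516,000; Willa: $516,000; Efua: $129,000; Ione: $129,000; Linnea: $129,000; Noor: $129,000; Ottilie: $516,000; Wyatt: $172,000; Ines: $172,000; Nell: $172,000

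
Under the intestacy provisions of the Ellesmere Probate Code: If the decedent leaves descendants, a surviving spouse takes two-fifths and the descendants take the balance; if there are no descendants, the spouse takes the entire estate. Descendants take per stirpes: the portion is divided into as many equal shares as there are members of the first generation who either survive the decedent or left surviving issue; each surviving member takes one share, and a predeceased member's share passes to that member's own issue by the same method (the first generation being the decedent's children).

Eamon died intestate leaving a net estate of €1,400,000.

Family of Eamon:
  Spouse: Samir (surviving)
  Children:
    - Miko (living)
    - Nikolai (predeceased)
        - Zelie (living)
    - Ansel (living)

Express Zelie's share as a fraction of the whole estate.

Zelie receives 1/5 of the estate.

Samir takes two-fifths of €1,400,000 = €560,000. The remaining €840,000 passes to the descendants.
The descendants' portion (€840,000) is divided into 3 shares of €280,000: Miko and Ansel each take €280,000; Nikolai's €280,000 share passes to Nikolai's issue.
Nikolai's share (€280,000) passes entirely to Zelie.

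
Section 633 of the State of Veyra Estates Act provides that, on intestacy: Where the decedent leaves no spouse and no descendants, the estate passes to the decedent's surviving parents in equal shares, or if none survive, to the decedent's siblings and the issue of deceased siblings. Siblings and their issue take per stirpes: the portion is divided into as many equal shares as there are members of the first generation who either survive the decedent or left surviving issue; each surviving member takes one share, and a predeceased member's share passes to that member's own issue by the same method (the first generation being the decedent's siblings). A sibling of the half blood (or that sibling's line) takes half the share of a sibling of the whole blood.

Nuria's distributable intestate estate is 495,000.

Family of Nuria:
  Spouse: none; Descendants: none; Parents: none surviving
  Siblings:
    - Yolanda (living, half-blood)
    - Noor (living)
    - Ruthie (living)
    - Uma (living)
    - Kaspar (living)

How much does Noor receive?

The entire 495,000 passes to the siblings and their issue.
Counting each half-blood sibling's line as half a unit, there are 9/2 units in 495,000, so one unit is 110,000. Whole-blood lines (Noor, Ruthie, Uma, and Kaspar) take 110,000 each; half-blood lines (Yolanda) take 55,000 each.

Noor receives 110,000.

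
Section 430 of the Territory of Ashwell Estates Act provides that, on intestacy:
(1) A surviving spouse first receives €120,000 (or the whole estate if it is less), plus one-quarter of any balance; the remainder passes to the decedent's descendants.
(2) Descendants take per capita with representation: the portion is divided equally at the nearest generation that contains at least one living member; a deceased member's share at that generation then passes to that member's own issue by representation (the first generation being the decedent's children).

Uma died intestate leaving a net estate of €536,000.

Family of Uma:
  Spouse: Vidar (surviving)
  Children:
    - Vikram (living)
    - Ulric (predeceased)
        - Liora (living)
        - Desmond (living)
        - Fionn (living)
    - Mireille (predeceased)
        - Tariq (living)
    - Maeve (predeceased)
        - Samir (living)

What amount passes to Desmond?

Vidar first takes €120,000, leaving a balance of €416,000. Vidar then takes one-quarter of the balance (€104,000), for a total of €224,000. The remaining €312,000 passes to the descendants.
The descendants' portion (€312,000) is divided into 4 shares of €78,000: Vikram takes €78,000; Ulric's €78,000 share passes to Ulric's issue; Mireille's €78,000 share passes to Mireille's issue; Maeve's €78,000 share passes to Maeve's issue.
Ulric's share (€78,000) is divided into 3 shares of €26,000: Liora, Desmond, and Fionn each take €26,000.
Mireille's share (€78,000) passes entirely to Tariq.
Maeve's share (€78,000) passes entirely to Samir.

Desmond receives €26,000.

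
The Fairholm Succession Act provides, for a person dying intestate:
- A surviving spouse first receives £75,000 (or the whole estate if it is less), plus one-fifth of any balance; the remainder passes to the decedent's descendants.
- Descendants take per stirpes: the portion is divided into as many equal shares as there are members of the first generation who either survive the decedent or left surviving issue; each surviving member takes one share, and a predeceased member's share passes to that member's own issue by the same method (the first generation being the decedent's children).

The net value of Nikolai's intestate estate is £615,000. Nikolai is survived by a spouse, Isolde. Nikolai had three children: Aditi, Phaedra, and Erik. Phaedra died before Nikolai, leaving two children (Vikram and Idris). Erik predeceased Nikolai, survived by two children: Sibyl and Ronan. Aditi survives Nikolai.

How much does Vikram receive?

Vikram receives £72,000.

Isolde first takes £75,000, leaving a balance of £540,000. Isolde then takes one-fifth of the balance (£108,000), for a total of £183,000. The remaining £432,000 passes to the descendants.
The descendants' portion (£432,000) is divided into 3 shares of £144,000: Aditi takes £144,000; Phaedra's £144,000 share passes to Phaedra's issue; Erik's £144,000 share passes to Erik's issue.
Phaedra's share (£144,000) is divided into 2 shares of £72,000: Vikram and Idris each take £72,000.
Erik's share (£144,000) is divided into 2 shares of £72,000: Sibyl and Ronan each take £72,000.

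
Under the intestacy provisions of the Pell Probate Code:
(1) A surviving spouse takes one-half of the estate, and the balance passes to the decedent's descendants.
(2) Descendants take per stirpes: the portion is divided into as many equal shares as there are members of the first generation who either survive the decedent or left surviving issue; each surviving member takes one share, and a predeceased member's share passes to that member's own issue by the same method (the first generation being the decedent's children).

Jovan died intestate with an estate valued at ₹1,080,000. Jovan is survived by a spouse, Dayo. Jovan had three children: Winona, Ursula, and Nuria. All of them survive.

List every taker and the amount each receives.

Dayo takes one-half of ₹1,080,000 = ₹540,000. The remaining ₹540,000 passes to the descendants.
The descendants' portion (₹540,000) is divided into 3 shares of ₹180,000: Winona, Ursula, and Nuria each take ₹180,000.

Dayo: ₹540,000; Winona: ₹180,000; Ursula: ₹180,000; Nuria: ₹180,000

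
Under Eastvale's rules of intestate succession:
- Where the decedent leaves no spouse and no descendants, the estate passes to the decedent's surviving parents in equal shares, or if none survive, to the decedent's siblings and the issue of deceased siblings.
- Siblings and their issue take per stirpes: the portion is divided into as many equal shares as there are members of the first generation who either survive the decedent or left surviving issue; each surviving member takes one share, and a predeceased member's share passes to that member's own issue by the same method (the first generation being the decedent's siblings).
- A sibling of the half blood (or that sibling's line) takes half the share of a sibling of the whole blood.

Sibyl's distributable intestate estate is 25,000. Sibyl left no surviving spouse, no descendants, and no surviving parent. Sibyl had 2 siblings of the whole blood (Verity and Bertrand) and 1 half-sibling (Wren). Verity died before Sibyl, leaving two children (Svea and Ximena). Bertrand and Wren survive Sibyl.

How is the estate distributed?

Svea: 5,000; Ximena: 5,000; Bertrand: 10,000; Wren: 5,000

The entire 25,000 passes to the siblings and their issue.
Counting each half-blood sibling's line as half a unit, there are 5/2 units in 25,000, so one unit is 10,000. Whole-blood lines (Verity and Bertrand) take 10,000 each; half-blood lines (Wren) take 5,000 each.
Verity's share (10,000) is divided into 2 shares of 5,000: Svea and Ximena each take 5,000.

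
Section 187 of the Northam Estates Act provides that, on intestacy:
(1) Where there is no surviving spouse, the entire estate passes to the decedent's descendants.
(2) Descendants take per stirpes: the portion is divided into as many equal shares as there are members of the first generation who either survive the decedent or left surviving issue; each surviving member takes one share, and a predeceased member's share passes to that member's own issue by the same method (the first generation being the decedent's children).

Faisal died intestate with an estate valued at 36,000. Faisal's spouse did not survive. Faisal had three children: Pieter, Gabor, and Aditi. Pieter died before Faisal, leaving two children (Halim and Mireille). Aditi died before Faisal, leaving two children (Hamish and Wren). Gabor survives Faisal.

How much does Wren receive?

The entire 36,000 passes to the descendants.
That amount (36,000) is divided into 3 shares of 12,000: Gabor takes 12,000; Pieter's 12,000 share passes to Pieter's issue; Aditi's 12,000 share passes to Aditi's issue.
Pieter's share (12,000) is divided into 2 shares of 6,000: Halim and Mireille each take 6,000.
Aditi's share (12,000) is divided into 2 shares of 6,000: Hamish and Wren each take 6,000.

Wren receives 6,000.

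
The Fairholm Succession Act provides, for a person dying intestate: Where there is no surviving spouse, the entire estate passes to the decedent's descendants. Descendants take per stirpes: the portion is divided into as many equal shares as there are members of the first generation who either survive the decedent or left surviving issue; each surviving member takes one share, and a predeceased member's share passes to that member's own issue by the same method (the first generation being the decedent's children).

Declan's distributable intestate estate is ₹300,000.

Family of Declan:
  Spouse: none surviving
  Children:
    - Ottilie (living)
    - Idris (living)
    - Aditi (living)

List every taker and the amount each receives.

Ottilie: ₹100,000; Idris: ₹100,000; Aditi: ₹100,000

The entire ₹300,000 passes to the descendants.
That amount (₹300,000) is divided into 3 shares of ₹100,000: Ottilie, Idris, and Aditi each take ₹100,000.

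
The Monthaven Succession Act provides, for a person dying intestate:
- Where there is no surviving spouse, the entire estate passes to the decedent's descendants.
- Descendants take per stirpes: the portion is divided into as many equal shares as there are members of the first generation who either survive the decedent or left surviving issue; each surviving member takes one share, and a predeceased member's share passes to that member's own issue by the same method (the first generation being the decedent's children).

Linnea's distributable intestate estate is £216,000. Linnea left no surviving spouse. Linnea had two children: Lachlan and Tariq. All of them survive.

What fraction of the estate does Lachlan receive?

The entire £216,000 passes to the descendants.
That amount (£216,000) is divided into 2 shares of £108,000: Lachlan and Tariq each take £108,000.

Lachlan receives 1/2 of the estate.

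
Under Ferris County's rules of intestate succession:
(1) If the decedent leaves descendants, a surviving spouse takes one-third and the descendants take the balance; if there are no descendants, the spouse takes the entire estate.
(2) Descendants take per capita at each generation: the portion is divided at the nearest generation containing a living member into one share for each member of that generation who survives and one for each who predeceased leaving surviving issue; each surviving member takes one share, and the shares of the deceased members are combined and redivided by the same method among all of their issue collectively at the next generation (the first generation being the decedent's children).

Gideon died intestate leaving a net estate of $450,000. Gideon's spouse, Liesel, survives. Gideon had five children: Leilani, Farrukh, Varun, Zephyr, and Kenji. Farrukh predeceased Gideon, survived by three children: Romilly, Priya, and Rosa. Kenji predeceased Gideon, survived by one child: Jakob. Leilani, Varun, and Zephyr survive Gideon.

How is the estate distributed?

Liesel takes one-third of $450,000 = $150,000. The remaining $300,000 passes to the descendants.
The descendants' portion ($300,000) is divided at the children's generation into 5 shares of $60,000. Leilani, Varun, and Zephyr each take $60,000. The 2 shares of the deceased (Farrukh and Kenji) are combined into a pool of $120,000.
That pool ($120,000) is divided at the grandchildren's generation equally among Romilly, Priya, Rosa, and Jakob: $30,000 each.

Liesel: $150,000; Leilani: $60,000; Romilly: $30,000; Priya: $30,000; Rosa: $30,000; Varun: $60,000; Zephyr: $60,000; Jakob: $30,000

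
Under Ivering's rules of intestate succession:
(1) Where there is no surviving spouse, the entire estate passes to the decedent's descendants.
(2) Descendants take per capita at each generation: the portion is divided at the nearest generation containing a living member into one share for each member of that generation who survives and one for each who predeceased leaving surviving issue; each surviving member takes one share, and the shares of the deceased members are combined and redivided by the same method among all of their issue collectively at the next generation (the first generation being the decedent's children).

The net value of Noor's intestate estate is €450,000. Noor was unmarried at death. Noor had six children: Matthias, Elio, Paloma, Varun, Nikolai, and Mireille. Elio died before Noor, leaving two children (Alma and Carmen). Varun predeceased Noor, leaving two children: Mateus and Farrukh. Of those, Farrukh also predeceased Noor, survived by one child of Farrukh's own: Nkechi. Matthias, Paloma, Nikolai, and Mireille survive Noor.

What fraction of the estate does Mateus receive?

The entire €450,000 passes to the descendants.
That amount (€450,000) is divided at the children's generation into 6 shares of €75,000. Matthias, Paloma, Nikolai, and Mireille each take €75,000. The 2 shares of the deceased (Elio and Varun) are combined into a pool of €150,000.
That pool (€150,000) is divided at the grandchildren's generation into 4 shares of €37,500. Alma, Carmen, and Mateus each take €37,500. The remaining share for the deceased Farrukh (€37,500) is carried to the next generation.
That pool (€37,500) passes entirely to Nkechi, the sole taker at the great-grandchildren's generation.

Mateus receives 1/12 of the estate.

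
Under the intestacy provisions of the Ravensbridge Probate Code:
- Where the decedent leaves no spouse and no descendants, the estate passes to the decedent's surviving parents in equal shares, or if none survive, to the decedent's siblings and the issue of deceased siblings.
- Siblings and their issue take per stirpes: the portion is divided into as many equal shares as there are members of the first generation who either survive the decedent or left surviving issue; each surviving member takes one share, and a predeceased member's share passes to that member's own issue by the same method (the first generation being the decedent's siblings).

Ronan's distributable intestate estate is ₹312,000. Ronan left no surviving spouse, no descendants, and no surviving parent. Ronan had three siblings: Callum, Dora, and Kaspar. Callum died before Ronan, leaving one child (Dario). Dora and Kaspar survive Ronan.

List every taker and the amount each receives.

The entire ₹312,000 passes to the siblings and their issue.
That amount (₹312,000) is divided into 3 shares of ₹104,000: Dora and Kaspar each take ₹104,000; Callum's ₹104,000 share passes to Callum's issue.
Callum's share (₹104,000) passes entirely to Dario.

Dario: ₹104,000; Dora: ₹104,000; Kaspar: ₹104,000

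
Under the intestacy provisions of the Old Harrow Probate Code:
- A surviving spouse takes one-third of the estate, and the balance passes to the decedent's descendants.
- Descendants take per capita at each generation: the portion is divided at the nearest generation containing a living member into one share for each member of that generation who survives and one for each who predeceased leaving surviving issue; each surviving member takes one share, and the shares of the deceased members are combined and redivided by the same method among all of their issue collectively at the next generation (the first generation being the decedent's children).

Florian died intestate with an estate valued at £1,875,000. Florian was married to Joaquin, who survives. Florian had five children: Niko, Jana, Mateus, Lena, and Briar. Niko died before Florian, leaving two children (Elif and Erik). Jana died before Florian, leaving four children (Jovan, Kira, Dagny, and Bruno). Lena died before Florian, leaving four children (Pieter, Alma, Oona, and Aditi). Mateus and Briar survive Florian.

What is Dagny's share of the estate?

Dagny receives £75,000.

Joaquin takes one-third of £1,875,000 = £625,000. The remaining £1,250,000 passes to the descendants.
The descendants' portion (£1,250,000) is divided at the children's generation into 5 shares of £250,000. Mateus and Briar each take £250,000. The 3 shares of the deceased (Niko, Jana, and Lena) are combined into a pool of £750,000.
That pool (£750,000) is divided at the grandchildren's generation equally among Elif, Erik, Jovan, Kira, Dagny, Bruno, Pieter, Alma, Oona, and Aditi: £75,000 each.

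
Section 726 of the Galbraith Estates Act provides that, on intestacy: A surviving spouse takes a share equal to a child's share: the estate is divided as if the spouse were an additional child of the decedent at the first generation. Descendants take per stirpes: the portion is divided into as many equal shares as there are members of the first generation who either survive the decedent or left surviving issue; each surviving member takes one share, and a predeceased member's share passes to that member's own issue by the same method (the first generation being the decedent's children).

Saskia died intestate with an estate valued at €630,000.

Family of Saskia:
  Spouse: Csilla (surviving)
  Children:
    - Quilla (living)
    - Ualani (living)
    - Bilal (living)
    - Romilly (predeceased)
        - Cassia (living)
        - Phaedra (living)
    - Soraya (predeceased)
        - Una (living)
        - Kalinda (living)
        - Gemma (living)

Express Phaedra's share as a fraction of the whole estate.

Phaedra receives 1/12 of the estate.

The spouse counts as an additional share at the children's level, so there are 6 primary shares of €105,000. Csilla takes one such share (€105,000).
The children's combined portion (€525,000) is divided into 5 shares of €105,000: Quilla, Ualani, and Bilal each take €105,000; Romilly's €105,000 share passes to Romilly's issue; Soraya's €105,000 share passes to Soraya's issue.
Romilly's share (€105,000) is divided into 2 shares of €52,500: Cassia and Phaedra each take €52,500.
Soraya's share (€105,000) is divided into 3 shares of €35,000: Una, Kalinda, and Gemma each take €35,000.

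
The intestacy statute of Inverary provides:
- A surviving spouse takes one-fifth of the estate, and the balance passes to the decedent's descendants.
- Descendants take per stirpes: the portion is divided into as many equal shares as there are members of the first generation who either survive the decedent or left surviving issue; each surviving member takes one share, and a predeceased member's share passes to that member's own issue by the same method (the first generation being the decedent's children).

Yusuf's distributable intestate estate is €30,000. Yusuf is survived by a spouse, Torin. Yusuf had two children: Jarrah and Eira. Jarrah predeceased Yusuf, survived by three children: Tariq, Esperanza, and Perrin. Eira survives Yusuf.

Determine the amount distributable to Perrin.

Perrin receives €4,000.

Torin takes one-fifth of €30,000 = €6,000. The remaining €24,000 passes to the descendants.
The descendants' portion (€24,000) is divided into 2 shares of €12,000: Eira takes €12,000; Jarrah's €12,000 share passes to Jarrah's issue.
Jarrah's share (€12,000) is divided into 3 shares of €4,000: Tariq, Esperanza, and Perrin each take €4,000.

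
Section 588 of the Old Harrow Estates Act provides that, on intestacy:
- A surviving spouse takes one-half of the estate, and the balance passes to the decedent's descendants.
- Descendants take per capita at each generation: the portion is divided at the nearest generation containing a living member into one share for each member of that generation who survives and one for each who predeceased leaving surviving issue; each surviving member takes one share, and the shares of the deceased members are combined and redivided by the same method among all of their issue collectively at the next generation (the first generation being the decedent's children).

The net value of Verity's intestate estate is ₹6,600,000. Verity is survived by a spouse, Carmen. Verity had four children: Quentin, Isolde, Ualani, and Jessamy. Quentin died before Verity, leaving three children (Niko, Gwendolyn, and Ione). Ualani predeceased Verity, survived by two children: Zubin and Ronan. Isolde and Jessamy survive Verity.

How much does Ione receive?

Ione receives ₹330,000.

Carmen takes one-half of ₹6,600,000 = ₹3,300,000. The remaining ₹3,300,000 passes to the descendants.
The descendants' portion (₹3,300,000) is divided at the children's generation into 4 shares of ₹825,000. Isolde and Jessamy each take ₹825,000. The 2 shares of the deceased (Quentin and Ualani) are combined into a pool of ₹1,650,000.
That pool (₹1,650,000) is divided at the grandchildren's generation equally among Niko, Gwendolyn, Ione, Zubin, and Ronan: ₹330,000 each.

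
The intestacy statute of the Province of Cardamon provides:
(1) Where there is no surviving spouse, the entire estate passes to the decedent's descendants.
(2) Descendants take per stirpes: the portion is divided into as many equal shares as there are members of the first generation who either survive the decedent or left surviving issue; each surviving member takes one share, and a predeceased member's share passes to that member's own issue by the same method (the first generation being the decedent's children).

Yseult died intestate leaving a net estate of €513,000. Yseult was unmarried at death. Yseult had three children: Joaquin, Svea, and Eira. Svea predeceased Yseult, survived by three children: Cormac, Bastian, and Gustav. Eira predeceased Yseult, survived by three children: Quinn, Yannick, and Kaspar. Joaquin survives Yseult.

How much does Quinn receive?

The entire €513,000 passes to the descendants.
That amount (€513,000) is divided into 3 shares of €171,000: Joaquin takes €171,000; Svea's €171,000 share passes to Svea's issue; Eira's €171,000 share passes to Eira's issue.
Svea's share (€171,000) is divided into 3 shares of €57,000: Cormac, Bastian, and Gustav each take €57,000.
Eira's share (€171,000) is divided into 3 shares of €57,000: Quinn, Yannick, and Kaspar each take €57,000.

Quinn receives €57,000.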